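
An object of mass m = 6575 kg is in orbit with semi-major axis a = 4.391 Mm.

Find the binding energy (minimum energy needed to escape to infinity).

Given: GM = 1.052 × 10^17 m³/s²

Convert to SI: a = 4.391 Mm = 4.391e+06 m.
Total orbital energy is E = −GMm/(2a); binding energy is E_bind = −E = GMm/(2a).
E_bind = 1.052e+17 · 6575 / (2 · 4.391e+06) J ≈ 7.876e+13 J = 78.76 TJ.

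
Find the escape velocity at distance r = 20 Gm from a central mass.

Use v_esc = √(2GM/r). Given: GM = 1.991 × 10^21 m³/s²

Convert to SI: r = 20 Gm = 2e+10 m.
Escape velocity comes from setting total energy to zero: ½v² − GM/r = 0 ⇒ v_esc = √(2GM / r).
v_esc = √(2 · 1.991e+21 / 2e+10) m/s ≈ 4.462e+05 m/s = 446.2 km/s.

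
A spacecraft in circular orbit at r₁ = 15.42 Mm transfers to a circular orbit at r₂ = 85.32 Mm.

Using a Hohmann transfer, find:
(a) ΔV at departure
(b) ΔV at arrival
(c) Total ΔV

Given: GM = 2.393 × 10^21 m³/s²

Convert to SI: r₁ = 15.42 Mm = 1.542e+07 m; r₂ = 85.32 Mm = 8.532e+07 m.
Transfer semi-major axis: a_t = (r₁ + r₂)/2 = (1.542e+07 + 8.532e+07)/2 = 5.037e+07 m.
Circular speeds: v₁ = √(GM/r₁) = 1.24575e+07 m/s, v₂ = √(GM/r₂) = 5.29597e+06 m/s.
Transfer speeds (vis-viva v² = GM(2/r − 1/a_t)): v₁ᵗ = 1.62132e+07 m/s, v₂ᵗ = 2.93023e+06 m/s.
(a) ΔV₁ = |v₁ᵗ − v₁| ≈ 3.756e+06 m/s = 3756 km/s.
(b) ΔV₂ = |v₂ − v₂ᵗ| ≈ 2.366e+06 m/s = 2366 km/s.
(c) ΔV_total = ΔV₁ + ΔV₂ ≈ 6.121e+06 m/s = 6121 km/s.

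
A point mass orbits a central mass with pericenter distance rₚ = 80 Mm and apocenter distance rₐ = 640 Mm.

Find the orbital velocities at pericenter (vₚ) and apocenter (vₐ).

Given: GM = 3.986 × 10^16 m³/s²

Convert to SI: rₚ = 80 Mm = 8e+07 m; rₐ = 640 Mm = 6.4e+08 m.
Use the vis-viva equation v² = GM(2/r − 1/a) with a = (rₚ + rₐ)/2 = (8e+07 + 6.4e+08)/2 = 3.6e+08 m.
vₚ = √(GM · (2/rₚ − 1/a)) = √(3.986e+16 · (2/8e+07 − 1/3.6e+08)) m/s ≈ 2.976e+04 m/s = 29.76 km/s.
vₐ = √(GM · (2/rₐ − 1/a)) = √(3.986e+16 · (2/6.4e+08 − 1/3.6e+08)) m/s ≈ 3720 m/s = 3.72 km/s.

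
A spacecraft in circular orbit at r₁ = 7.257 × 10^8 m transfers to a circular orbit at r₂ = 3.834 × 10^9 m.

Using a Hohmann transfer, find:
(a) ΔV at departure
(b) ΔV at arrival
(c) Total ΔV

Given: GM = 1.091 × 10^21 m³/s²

Transfer semi-major axis: a_t = (r₁ + r₂)/2 = (7.257e+08 + 3.834e+09)/2 = 2.27985e+09 m.
Circular speeds: v₁ = √(GM/r₁) = 1.22612e+06 m/s, v₂ = √(GM/r₂) = 533441 m/s.
Transfer speeds (vis-viva v² = GM(2/r − 1/a_t)): v₁ᵗ = 1.59004e+06 m/s, v₂ᵗ = 300962 m/s.
(a) ΔV₁ = |v₁ᵗ − v₁| ≈ 3.639e+05 m/s = 363.9 km/s.
(b) ΔV₂ = |v₂ − v₂ᵗ| ≈ 2.325e+05 m/s = 232.5 km/s.
(c) ΔV_total = ΔV₁ + ΔV₂ ≈ 5.964e+05 m/s = 596.4 km/s.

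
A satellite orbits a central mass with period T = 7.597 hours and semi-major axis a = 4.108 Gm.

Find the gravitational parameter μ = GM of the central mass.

Convert to SI: T = 7.597 hours = 27349.2 s; a = 4.108 Gm = 4.108e+09 m.
GM = 4π² · a³ / T².
GM = 4π² · (4.108e+09)³ / (27349.2)² m³/s² ≈ 3.659e+21 m³/s² = 3.659 × 10^21 m³/s².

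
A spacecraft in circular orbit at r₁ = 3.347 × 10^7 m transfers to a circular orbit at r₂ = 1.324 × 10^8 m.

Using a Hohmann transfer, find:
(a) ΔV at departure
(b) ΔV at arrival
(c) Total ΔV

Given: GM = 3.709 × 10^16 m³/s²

Transfer semi-major axis: a_t = (r₁ + r₂)/2 = (3.347e+07 + 1.324e+08)/2 = 8.2935e+07 m.
Circular speeds: v₁ = √(GM/r₁) = 33289 m/s, v₂ = √(GM/r₂) = 16737.3 m/s.
Transfer speeds (vis-viva v² = GM(2/r − 1/a_t)): v₁ᵗ = 42060.6 m/s, v₂ᵗ = 10632.7 m/s.
(a) ΔV₁ = |v₁ᵗ − v₁| ≈ 8772 m/s = 8.772 km/s.
(b) ΔV₂ = |v₂ − v₂ᵗ| ≈ 6105 m/s = 6.105 km/s.
(c) ΔV_total = ΔV₁ + ΔV₂ ≈ 1.488e+04 m/s = 14.88 km/s.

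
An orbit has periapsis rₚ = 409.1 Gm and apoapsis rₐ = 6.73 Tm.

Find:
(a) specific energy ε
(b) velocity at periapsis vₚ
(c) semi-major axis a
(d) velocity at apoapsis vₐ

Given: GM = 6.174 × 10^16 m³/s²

Convert to SI: rₚ = 409.1 Gm = 4.091e+11 m; rₐ = 6.73 Tm = 6.73e+12 m.
(a) With a = (rₚ + rₐ)/2 = 3.56955e+12 m, ε = −GM/(2a) = −6.174e+16/(2 · 3.56955e+12) J/kg ≈ -8648 J/kg
(b) With a = (rₚ + rₐ)/2 = 3.56955e+12 m, vₚ = √(GM (2/rₚ − 1/a)) = √(6.174e+16 · (2/4.091e+11 − 1/3.56955e+12)) m/s ≈ 533.4 m/s
(c) a = (rₚ + rₐ)/2 = (4.091e+11 + 6.73e+12)/2 ≈ 3.57e+12 m
(d) With a = (rₚ + rₐ)/2 = 3.56955e+12 m, vₐ = √(GM (2/rₐ − 1/a)) = √(6.174e+16 · (2/6.73e+12 − 1/3.56955e+12)) m/s ≈ 32.43 m/s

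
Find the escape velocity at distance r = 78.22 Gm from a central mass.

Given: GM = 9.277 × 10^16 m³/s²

Convert to SI: r = 78.22 Gm = 7.822e+10 m.
Escape velocity comes from setting total energy to zero: ½v² − GM/r = 0 ⇒ v_esc = √(2GM / r).
v_esc = √(2 · 9.277e+16 / 7.822e+10) m/s ≈ 1540 m/s = 1.54 km/s.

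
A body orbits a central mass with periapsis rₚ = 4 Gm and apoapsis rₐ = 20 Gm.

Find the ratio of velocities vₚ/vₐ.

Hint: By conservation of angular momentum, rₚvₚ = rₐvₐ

Convert to SI: rₚ = 4 Gm = 4e+09 m; rₐ = 20 Gm = 2e+10 m.
Conservation of angular momentum gives rₚvₚ = rₐvₐ, so vₚ/vₐ = rₐ/rₚ.
vₚ/vₐ = 2e+10 / 4e+09 ≈ 5.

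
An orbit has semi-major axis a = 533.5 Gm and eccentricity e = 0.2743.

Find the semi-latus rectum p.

Convert to SI: a = 533.5 Gm = 5.335e+11 m.
p = a (1 − e²).
p = 5.335e+11 · (1 − (0.2743)²) = 5.335e+11 · 0.92476 ≈ 4.934e+11 m = 493.4 Gm.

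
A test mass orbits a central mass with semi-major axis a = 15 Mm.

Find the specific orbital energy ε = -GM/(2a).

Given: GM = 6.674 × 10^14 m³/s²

Convert to SI: a = 15 Mm = 1.5e+07 m.
ε = −GM / (2a).
ε = −6.674e+14 / (2 · 1.5e+07) J/kg ≈ -2.225e+07 J/kg = -22.25 MJ/kg.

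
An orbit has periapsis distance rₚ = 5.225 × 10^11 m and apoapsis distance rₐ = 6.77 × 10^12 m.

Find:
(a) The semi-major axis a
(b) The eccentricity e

(a) a = (rₚ + rₐ) / 2 = (5.225e+11 + 6.77e+12) / 2 ≈ 3.646e+12 m = 3.646 × 10^12 m.
(b) e = (rₐ − rₚ) / (rₐ + rₚ) = (6.77e+12 − 5.225e+11) / (6.77e+12 + 5.225e+11) ≈ 0.8567.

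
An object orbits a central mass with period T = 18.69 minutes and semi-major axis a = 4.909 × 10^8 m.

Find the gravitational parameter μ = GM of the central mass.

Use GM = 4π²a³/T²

Convert to SI: T = 18.69 minutes = 1121.4 s.
GM = 4π² · a³ / T².
GM = 4π² · (4.909e+08)³ / (1121.4)² m³/s² ≈ 3.714e+21 m³/s² = 3.714 × 10^21 m³/s².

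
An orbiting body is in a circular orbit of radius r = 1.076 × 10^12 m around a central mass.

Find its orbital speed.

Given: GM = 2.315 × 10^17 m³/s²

For a circular orbit, gravity supplies the centripetal force, so v = √(GM / r).
v = √(2.315e+17 / 1.076e+12) m/s ≈ 463.8 m/s = 463.8 m/s.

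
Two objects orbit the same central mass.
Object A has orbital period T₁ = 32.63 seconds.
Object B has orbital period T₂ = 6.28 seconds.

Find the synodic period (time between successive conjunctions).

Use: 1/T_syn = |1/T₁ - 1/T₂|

T_syn = |T₁ · T₂ / (T₁ − T₂)|.
T_syn = |32.63 · 6.28 / (32.63 − 6.28)| s ≈ 7.777 s = 7.777 seconds.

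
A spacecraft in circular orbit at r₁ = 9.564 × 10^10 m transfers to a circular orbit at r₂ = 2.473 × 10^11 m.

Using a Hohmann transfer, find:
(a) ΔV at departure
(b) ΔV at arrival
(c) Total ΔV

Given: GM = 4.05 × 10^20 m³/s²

Transfer semi-major axis: a_t = (r₁ + r₂)/2 = (9.564e+10 + 2.473e+11)/2 = 1.7147e+11 m.
Circular speeds: v₁ = √(GM/r₁) = 65074 m/s, v₂ = √(GM/r₂) = 40468.3 m/s.
Transfer speeds (vis-viva v² = GM(2/r − 1/a_t)): v₁ᵗ = 78149.4 m/s, v₂ᵗ = 30223.2 m/s.
(a) ΔV₁ = |v₁ᵗ − v₁| ≈ 1.308e+04 m/s = 13.08 km/s.
(b) ΔV₂ = |v₂ − v₂ᵗ| ≈ 1.025e+04 m/s = 10.25 km/s.
(c) ΔV_total = ΔV₁ + ΔV₂ ≈ 2.332e+04 m/s = 23.32 km/s.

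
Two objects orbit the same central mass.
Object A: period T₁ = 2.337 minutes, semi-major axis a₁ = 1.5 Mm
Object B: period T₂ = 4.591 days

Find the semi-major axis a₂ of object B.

Convert to SI: T₁ = 2.337 minutes = 140.22 s; a₁ = 1.5 Mm = 1.5e+06 m; T₂ = 4.591 days = 396662 s.
Kepler's third law: (T₁/T₂)² = (a₁/a₂)³ ⇒ a₂ = a₁ · (T₂/T₁)^(2/3).
T₂/T₁ = 396662 / 140.22 = 2828.86.
a₂ = 1.5e+06 · (2828.86)^(2/3) m ≈ 3e+08 m = 300 Mm.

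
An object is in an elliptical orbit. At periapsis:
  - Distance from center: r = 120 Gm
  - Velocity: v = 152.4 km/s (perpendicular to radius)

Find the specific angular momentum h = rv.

Convert to SI: r = 120 Gm = 1.2e+11 m; v = 152.4 km/s = 152400 m/s.
With v perpendicular to r, h = r · v.
h = 1.2e+11 · 152400 m²/s ≈ 1.829e+16 m²/s.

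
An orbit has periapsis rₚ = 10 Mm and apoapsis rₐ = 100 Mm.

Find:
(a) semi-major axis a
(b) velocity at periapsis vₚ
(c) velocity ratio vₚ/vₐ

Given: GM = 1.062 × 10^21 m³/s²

Convert to SI: rₚ = 10 Mm = 1e+07 m; rₐ = 100 Mm = 1e+08 m.
(a) a = (rₚ + rₐ)/2 = (1e+07 + 1e+08)/2 ≈ 5.5e+07 m
(b) With a = (rₚ + rₐ)/2 = 5.5e+07 m, vₚ = √(GM (2/rₚ − 1/a)) = √(1.062e+21 · (2/1e+07 − 1/5.5e+07)) m/s ≈ 1.39e+07 m/s
(c) Conservation of angular momentum (rₚvₚ = rₐvₐ) gives vₚ/vₐ = rₐ/rₚ = 1e+08/1e+07 ≈ 10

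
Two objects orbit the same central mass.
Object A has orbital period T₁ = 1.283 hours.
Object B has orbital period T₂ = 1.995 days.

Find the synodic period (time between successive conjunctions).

Convert to SI: T₁ = 1.283 hours = 4618.8 s; T₂ = 1.995 days = 172368 s.
T_syn = |T₁ · T₂ / (T₁ − T₂)|.
T_syn = |4618.8 · 172368 / (4618.8 − 172368)| s ≈ 4746 s = 1.318 hours.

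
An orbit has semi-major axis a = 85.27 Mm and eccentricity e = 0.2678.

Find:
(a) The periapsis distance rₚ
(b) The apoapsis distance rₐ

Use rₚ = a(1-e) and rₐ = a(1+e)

Convert to SI: a = 85.27 Mm = 8.527e+07 m.
(a) rₚ = a(1 − e) = 8.527e+07 · (1 − 0.2678) = 8.527e+07 · 0.7322 ≈ 6.243e+07 m = 62.43 Mm.
(b) rₐ = a(1 + e) = 8.527e+07 · (1 + 0.2678) = 8.527e+07 · 1.2678 ≈ 1.081e+08 m = 108.1 Mm.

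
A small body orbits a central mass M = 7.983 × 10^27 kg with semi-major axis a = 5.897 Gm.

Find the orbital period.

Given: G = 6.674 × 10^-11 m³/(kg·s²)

Convert to SI: a = 5.897 Gm = 5.897e+09 m.
GM = G · M = 6.674e-11 · 7.983e+27 = 5.32785e+17 m³/s².
Kepler's third law: T = 2π √(a³ / GM).
Substituting a = 5.897e+09 m and GM = 5.32785e+17 m³/s²:
T = 2π √((5.897e+09)³ / 5.32785e+17) s
T ≈ 3.898e+06 s = 45.12 days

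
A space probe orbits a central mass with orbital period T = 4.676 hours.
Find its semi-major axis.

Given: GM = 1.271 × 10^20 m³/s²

Convert to SI: T = 4.676 hours = 16833.6 s.
Invert Kepler's third law: a = (GM · T² / (4π²))^(1/3).
Substituting T = 16833.6 s and GM = 1.271e+20 m³/s²:
a = (1.271e+20 · (16833.6)² / (4π²))^(1/3) m
a ≈ 9.699e+08 m = 969.9 Mm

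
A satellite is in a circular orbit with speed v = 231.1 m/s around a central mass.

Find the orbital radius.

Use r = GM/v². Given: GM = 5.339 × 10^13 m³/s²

For a circular orbit, v² = GM / r, so r = GM / v².
r = 5.339e+13 / (231.1)² m ≈ 9.997e+08 m = 999.7 Mm.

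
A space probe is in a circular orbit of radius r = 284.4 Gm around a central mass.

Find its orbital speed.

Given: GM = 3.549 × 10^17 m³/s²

Convert to SI: r = 284.4 Gm = 2.844e+11 m.
For a circular orbit, gravity supplies the centripetal force, so v = √(GM / r).
v = √(3.549e+17 / 2.844e+11) m/s ≈ 1117 m/s = 1.117 km/s.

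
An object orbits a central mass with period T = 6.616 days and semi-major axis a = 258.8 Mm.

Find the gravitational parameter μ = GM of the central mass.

Convert to SI: T = 6.616 days = 571622 s; a = 258.8 Mm = 2.588e+08 m.
GM = 4π² · a³ / T².
GM = 4π² · (2.588e+08)³ / (571622)² m³/s² ≈ 2.094e+15 m³/s² = 2.094 × 10^15 m³/s².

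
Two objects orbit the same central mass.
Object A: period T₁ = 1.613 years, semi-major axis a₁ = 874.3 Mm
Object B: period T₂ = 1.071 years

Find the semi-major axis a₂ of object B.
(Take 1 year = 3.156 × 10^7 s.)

Convert to SI: T₁ = 1.613 years = 5.09063e+07 s; a₁ = 874.3 Mm = 8.743e+08 m; T₂ = 1.071 years = 3.38008e+07 s.
Kepler's third law: (T₁/T₂)² = (a₁/a₂)³ ⇒ a₂ = a₁ · (T₂/T₁)^(2/3).
T₂/T₁ = 3.38008e+07 / 5.09063e+07 = 0.66398.
a₂ = 8.743e+08 · (0.66398)^(2/3) m ≈ 6.654e+08 m = 665.4 Mm.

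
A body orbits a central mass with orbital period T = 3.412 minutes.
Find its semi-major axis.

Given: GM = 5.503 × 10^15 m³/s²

Convert to SI: T = 3.412 minutes = 204.72 s.
Invert Kepler's third law: a = (GM · T² / (4π²))^(1/3).
Substituting T = 204.72 s and GM = 5.503e+15 m³/s²:
a = (5.503e+15 · (204.72)² / (4π²))^(1/3) m
a ≈ 1.801e+06 m = 1.801 Mm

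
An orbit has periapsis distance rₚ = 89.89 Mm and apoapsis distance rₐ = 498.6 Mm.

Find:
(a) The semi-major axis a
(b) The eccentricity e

Convert to SI: rₚ = 89.89 Mm = 8.989e+07 m; rₐ = 498.6 Mm = 4.986e+08 m.
(a) a = (rₚ + rₐ) / 2 = (8.989e+07 + 4.986e+08) / 2 ≈ 2.942e+08 m = 294.2 Mm.
(b) e = (rₐ − rₚ) / (rₐ + rₚ) = (4.986e+08 − 8.989e+07) / (4.986e+08 + 8.989e+07) ≈ 0.6945.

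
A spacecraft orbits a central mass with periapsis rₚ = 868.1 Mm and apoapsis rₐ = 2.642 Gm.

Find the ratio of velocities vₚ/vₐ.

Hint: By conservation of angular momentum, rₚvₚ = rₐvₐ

Convert to SI: rₚ = 868.1 Mm = 8.681e+08 m; rₐ = 2.642 Gm = 2.642e+09 m.
Conservation of angular momentum gives rₚvₚ = rₐvₐ, so vₚ/vₐ = rₐ/rₚ.
vₚ/vₐ = 2.642e+09 / 8.681e+08 ≈ 3.043.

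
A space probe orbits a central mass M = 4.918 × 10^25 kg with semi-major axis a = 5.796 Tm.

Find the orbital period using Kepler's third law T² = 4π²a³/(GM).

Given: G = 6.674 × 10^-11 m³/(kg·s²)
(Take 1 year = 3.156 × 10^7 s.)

Convert to SI: a = 5.796 Tm = 5.796e+12 m.
GM = G · M = 6.674e-11 · 4.918e+25 = 3.28227e+15 m³/s².
Kepler's third law: T = 2π √(a³ / GM).
Substituting a = 5.796e+12 m and GM = 3.28227e+15 m³/s²:
T = 2π √((5.796e+12)³ / 3.28227e+15) s
T ≈ 1.53e+12 s = 4.849e+04 years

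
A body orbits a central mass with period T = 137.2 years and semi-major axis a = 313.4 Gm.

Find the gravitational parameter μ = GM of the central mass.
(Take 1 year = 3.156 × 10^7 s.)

Convert to SI: T = 137.2 years = 4.33003e+09 s; a = 313.4 Gm = 3.134e+11 m.
GM = 4π² · a³ / T².
GM = 4π² · (3.134e+11)³ / (4.33003e+09)² m³/s² ≈ 6.481e+16 m³/s² = 6.481 × 10^16 m³/s².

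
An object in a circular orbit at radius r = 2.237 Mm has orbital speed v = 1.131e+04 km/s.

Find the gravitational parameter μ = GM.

Convert to SI: r = 2.237 Mm = 2.237e+06 m; v = 1.131e+04 km/s = 1.131e+07 m/s.
For a circular orbit v² = GM/r, so GM = v² · r.
GM = (1.131e+07)² · 2.237e+06 m³/s² ≈ 2.861e+20 m³/s² = 2.861 × 10^20 m³/s².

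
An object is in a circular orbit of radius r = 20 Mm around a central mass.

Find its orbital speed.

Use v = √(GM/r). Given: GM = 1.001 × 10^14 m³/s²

Convert to SI: r = 20 Mm = 2e+07 m.
For a circular orbit, gravity supplies the centripetal force, so v = √(GM / r).
v = √(1.001e+14 / 2e+07) m/s ≈ 2237 m/s = 2.237 km/s.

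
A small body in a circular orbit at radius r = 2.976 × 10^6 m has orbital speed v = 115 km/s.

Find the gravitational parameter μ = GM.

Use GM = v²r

Convert to SI: v = 115 km/s = 115000 m/s.
For a circular orbit v² = GM/r, so GM = v² · r.
GM = (115000)² · 2.976e+06 m³/s² ≈ 3.936e+16 m³/s² = 3.936 × 10^16 m³/s².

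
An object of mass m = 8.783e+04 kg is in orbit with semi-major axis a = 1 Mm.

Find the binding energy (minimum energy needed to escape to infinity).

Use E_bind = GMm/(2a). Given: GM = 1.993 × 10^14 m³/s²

Convert to SI: a = 1 Mm = 1e+06 m.
Total orbital energy is E = −GMm/(2a); binding energy is E_bind = −E = GMm/(2a).
E_bind = 1.993e+14 · 8.783e+04 / (2 · 1e+06) J ≈ 8.752e+12 J = 8.752 TJ.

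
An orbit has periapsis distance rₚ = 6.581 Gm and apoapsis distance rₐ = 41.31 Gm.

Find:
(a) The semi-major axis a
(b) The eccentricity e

Convert to SI: rₚ = 6.581 Gm = 6.581e+09 m; rₐ = 41.31 Gm = 4.131e+10 m.
(a) a = (rₚ + rₐ) / 2 = (6.581e+09 + 4.131e+10) / 2 ≈ 2.395e+10 m = 23.95 Gm.
(b) e = (rₐ − rₚ) / (rₐ + rₚ) = (4.131e+10 − 6.581e+09) / (4.131e+10 + 6.581e+09) ≈ 0.7252.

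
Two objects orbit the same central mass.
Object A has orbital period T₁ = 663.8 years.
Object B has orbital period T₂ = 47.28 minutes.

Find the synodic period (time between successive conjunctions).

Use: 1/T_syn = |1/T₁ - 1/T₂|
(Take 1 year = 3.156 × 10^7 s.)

Convert to SI: T₁ = 663.8 years = 2.09495e+10 s; T₂ = 47.28 minutes = 2836.8 s.
T_syn = |T₁ · T₂ / (T₁ − T₂)|.
T_syn = |2.09495e+10 · 2836.8 / (2.09495e+10 − 2836.8)| s ≈ 2837 s = 47.28 minutes.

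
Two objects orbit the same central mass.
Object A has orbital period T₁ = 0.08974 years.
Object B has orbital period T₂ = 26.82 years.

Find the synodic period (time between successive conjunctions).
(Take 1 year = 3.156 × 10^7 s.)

Convert to SI: T₁ = 0.08974 years = 2.83219e+06 s; T₂ = 26.82 years = 8.46439e+08 s.
T_syn = |T₁ · T₂ / (T₁ − T₂)|.
T_syn = |2.83219e+06 · 8.46439e+08 / (2.83219e+06 − 8.46439e+08)| s ≈ 2.842e+06 s = 0.09004 years.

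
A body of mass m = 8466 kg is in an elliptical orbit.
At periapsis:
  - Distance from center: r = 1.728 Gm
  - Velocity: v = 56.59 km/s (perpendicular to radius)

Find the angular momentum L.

Convert to SI: r = 1.728 Gm = 1.728e+09 m; v = 56.59 km/s = 56590 m/s.
Since v is perpendicular to r, L = m · v · r.
L = 8466 · 56590 · 1.728e+09 kg·m²/s ≈ 8.279e+17 kg·m²/s.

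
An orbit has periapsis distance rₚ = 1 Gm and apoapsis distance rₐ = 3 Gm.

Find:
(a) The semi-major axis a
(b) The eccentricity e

Convert to SI: rₚ = 1 Gm = 1e+09 m; rₐ = 3 Gm = 3e+09 m.
(a) a = (rₚ + rₐ) / 2 = (1e+09 + 3e+09) / 2 ≈ 2e+09 m = 2 Gm.
(b) e = (rₐ − rₚ) / (rₐ + rₚ) = (3e+09 − 1e+09) / (3e+09 + 1e+09) ≈ 0.5.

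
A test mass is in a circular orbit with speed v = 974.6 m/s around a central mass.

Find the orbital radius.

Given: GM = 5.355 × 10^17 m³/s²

For a circular orbit, v² = GM / r, so r = GM / v².
r = 5.355e+17 / (974.6)² m ≈ 5.638e+11 m = 563.8 Gm.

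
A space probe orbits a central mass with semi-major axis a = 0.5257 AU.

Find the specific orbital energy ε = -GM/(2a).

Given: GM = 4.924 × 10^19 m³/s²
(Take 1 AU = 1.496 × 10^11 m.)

Convert to SI: a = 0.5257 AU = 7.86447e+10 m.
ε = −GM / (2a).
ε = −4.924e+19 / (2 · 7.86447e+10) J/kg ≈ -3.131e+08 J/kg = -313.1 MJ/kg.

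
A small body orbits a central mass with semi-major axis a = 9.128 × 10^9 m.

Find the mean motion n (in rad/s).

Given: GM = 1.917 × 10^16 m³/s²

n = √(GM / a³).
n = √(1.917e+16 / (9.128e+09)³) rad/s ≈ 1.588e-07 rad/s.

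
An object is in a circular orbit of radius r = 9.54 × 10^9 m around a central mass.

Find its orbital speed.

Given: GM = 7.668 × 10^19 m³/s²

For a circular orbit, gravity supplies the centripetal force, so v = √(GM / r).
v = √(7.668e+19 / 9.54e+09) m/s ≈ 8.965e+04 m/s = 89.65 km/s.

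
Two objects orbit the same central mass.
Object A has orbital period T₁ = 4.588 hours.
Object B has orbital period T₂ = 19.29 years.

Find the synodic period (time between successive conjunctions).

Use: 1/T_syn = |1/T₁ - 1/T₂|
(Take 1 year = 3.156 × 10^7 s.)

Convert to SI: T₁ = 4.588 hours = 16516.8 s; T₂ = 19.29 years = 6.08792e+08 s.
T_syn = |T₁ · T₂ / (T₁ − T₂)|.
T_syn = |16516.8 · 6.08792e+08 / (16516.8 − 6.08792e+08)| s ≈ 1.652e+04 s = 4.588 hours.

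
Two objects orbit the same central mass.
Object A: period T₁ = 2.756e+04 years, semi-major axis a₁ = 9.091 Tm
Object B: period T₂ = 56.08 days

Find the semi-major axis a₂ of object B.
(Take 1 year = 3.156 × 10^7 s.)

Convert to SI: T₁ = 2.756e+04 years = 8.69794e+11 s; a₁ = 9.091 Tm = 9.091e+12 m; T₂ = 56.08 days = 4.84531e+06 s.
Kepler's third law: (T₁/T₂)² = (a₁/a₂)³ ⇒ a₂ = a₁ · (T₂/T₁)^(2/3).
T₂/T₁ = 4.84531e+06 / 8.69794e+11 = 5.57065e-06.
a₂ = 9.091e+12 · (5.57065e-06)^(2/3) m ≈ 2.857e+09 m = 2.857 Gm.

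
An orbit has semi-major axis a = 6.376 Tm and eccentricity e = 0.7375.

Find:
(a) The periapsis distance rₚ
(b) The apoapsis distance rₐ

Convert to SI: a = 6.376 Tm = 6.376e+12 m.
(a) rₚ = a(1 − e) = 6.376e+12 · (1 − 0.7375) = 6.376e+12 · 0.2625 ≈ 1.674e+12 m = 1.674 Tm.
(b) rₐ = a(1 + e) = 6.376e+12 · (1 + 0.7375) = 6.376e+12 · 1.7375 ≈ 1.108e+13 m = 11.08 Tm.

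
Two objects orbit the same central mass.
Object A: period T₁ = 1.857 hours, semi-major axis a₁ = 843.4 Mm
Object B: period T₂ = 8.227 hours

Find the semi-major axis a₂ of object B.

Convert to SI: T₁ = 1.857 hours = 6685.2 s; a₁ = 843.4 Mm = 8.434e+08 m; T₂ = 8.227 hours = 29617.2 s.
Kepler's third law: (T₁/T₂)² = (a₁/a₂)³ ⇒ a₂ = a₁ · (T₂/T₁)^(2/3).
T₂/T₁ = 29617.2 / 6685.2 = 4.43026.
a₂ = 8.434e+08 · (4.43026)^(2/3) m ≈ 2.275e+09 m = 2.275 Gm.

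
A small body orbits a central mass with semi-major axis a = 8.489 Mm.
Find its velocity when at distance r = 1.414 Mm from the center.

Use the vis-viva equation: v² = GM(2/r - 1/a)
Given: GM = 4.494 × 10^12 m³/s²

Convert to SI: a = 8.489 Mm = 8.489e+06 m; r = 1.414 Mm = 1.414e+06 m.
Vis-viva: v = √(GM · (2/r − 1/a)).
2/r − 1/a = 2/1.414e+06 − 1/8.489e+06 = 1.29663e-06 m⁻¹.
v = √(4.494e+12 · 1.29663e-06) m/s ≈ 2414 m/s = 2.414 km/s.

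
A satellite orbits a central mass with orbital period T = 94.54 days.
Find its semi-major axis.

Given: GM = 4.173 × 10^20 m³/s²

Convert to SI: T = 94.54 days = 8.16826e+06 s.
Invert Kepler's third law: a = (GM · T² / (4π²))^(1/3).
Substituting T = 8.16826e+06 s and GM = 4.173e+20 m³/s²:
a = (4.173e+20 · (8.16826e+06)² / (4π²))^(1/3) m
a ≈ 8.901e+10 m = 89.01 Gm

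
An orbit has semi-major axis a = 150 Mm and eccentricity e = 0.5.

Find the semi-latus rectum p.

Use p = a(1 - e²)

Convert to SI: a = 150 Mm = 1.5e+08 m.
p = a (1 − e²).
p = 1.5e+08 · (1 − (0.5)²) = 1.5e+08 · 0.75 ≈ 1.125e+08 m = 112.5 Mm.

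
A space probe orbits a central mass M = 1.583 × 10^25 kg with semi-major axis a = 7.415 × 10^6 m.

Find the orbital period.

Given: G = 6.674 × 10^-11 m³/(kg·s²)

GM = G · M = 6.674e-11 · 1.583e+25 = 1.05649e+15 m³/s².
Kepler's third law: T = 2π √(a³ / GM).
Substituting a = 7.415e+06 m and GM = 1.05649e+15 m³/s²:
T = 2π √((7.415e+06)³ / 1.05649e+15) s
T ≈ 3903 s = 1.084 hours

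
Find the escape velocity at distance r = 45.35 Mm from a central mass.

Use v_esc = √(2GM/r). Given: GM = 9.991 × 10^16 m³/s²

Convert to SI: r = 45.35 Mm = 4.535e+07 m.
Escape velocity comes from setting total energy to zero: ½v² − GM/r = 0 ⇒ v_esc = √(2GM / r).
v_esc = √(2 · 9.991e+16 / 4.535e+07) m/s ≈ 6.638e+04 m/s = 66.38 km/s.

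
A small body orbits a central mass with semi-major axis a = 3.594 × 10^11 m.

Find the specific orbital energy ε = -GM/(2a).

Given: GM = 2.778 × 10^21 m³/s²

ε = −GM / (2a).
ε = −2.778e+21 / (2 · 3.594e+11) J/kg ≈ -3.865e+09 J/kg = -3.865 GJ/kg.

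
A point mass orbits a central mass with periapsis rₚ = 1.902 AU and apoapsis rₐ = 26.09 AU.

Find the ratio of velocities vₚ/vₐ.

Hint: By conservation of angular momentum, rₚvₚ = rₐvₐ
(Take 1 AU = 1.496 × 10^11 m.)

Convert to SI: rₚ = 1.902 AU = 2.84539e+11 m; rₐ = 26.09 AU = 3.90306e+12 m.
Conservation of angular momentum gives rₚvₚ = rₐvₐ, so vₚ/vₐ = rₐ/rₚ.
vₚ/vₐ = 3.90306e+12 / 2.84539e+11 ≈ 13.72.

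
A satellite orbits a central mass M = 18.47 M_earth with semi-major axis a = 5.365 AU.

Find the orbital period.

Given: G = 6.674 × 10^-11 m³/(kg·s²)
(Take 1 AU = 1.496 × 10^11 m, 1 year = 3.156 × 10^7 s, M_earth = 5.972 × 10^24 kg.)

Convert to SI: a = 5.365 AU = 8.02604e+11 m; M = 18.47 M_earth = 1.10303e+26 kg.
GM = G · M = 6.674e-11 · 1.10303e+26 = 7.36161e+15 m³/s².
Kepler's third law: T = 2π √(a³ / GM).
Substituting a = 8.02604e+11 m and GM = 7.36161e+15 m³/s²:
T = 2π √((8.02604e+11)³ / 7.36161e+15) s
T ≈ 5.266e+10 s = 1668 years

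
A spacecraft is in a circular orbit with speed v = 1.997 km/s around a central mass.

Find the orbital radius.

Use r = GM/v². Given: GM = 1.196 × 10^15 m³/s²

Convert to SI: v = 1.997 km/s = 1997 m/s.
For a circular orbit, v² = GM / r, so r = GM / v².
r = 1.196e+15 / (1997)² m ≈ 2.999e+08 m = 299.9 Mm.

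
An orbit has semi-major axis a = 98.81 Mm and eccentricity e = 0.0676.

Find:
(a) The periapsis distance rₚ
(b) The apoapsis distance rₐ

Convert to SI: a = 98.81 Mm = 9.881e+07 m.
(a) rₚ = a(1 − e) = 9.881e+07 · (1 − 0.0676) = 9.881e+07 · 0.9324 ≈ 9.213e+07 m = 92.13 Mm.
(b) rₐ = a(1 + e) = 9.881e+07 · (1 + 0.0676) = 9.881e+07 · 1.0676 ≈ 1.055e+08 m = 105.5 Mm.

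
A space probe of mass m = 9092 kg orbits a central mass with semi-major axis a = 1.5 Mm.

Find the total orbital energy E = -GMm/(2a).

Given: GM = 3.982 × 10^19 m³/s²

Convert to SI: a = 1.5 Mm = 1.5e+06 m.
E = −GMm / (2a).
E = −3.982e+19 · 9092 / (2 · 1.5e+06) J ≈ -1.207e+17 J = -120.7 PJ.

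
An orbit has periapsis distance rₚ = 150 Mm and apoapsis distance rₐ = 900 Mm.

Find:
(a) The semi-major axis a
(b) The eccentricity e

Convert to SI: rₚ = 150 Mm = 1.5e+08 m; rₐ = 900 Mm = 9e+08 m.
(a) a = (rₚ + rₐ) / 2 = (1.5e+08 + 9e+08) / 2 ≈ 5.25e+08 m = 525 Mm.
(b) e = (rₐ − rₚ) / (rₐ + rₚ) = (9e+08 − 1.5e+08) / (9e+08 + 1.5e+08) ≈ 0.7143.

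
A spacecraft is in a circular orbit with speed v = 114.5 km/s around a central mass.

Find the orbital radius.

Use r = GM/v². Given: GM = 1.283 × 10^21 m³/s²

Convert to SI: v = 114.5 km/s = 114500 m/s.
For a circular orbit, v² = GM / r, so r = GM / v².
r = 1.283e+21 / (114500)² m ≈ 9.786e+10 m = 9.786 × 10^10 m.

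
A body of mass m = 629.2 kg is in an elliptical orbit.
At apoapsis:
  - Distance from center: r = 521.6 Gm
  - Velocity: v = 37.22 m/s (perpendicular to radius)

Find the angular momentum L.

Convert to SI: r = 521.6 Gm = 5.216e+11 m.
Since v is perpendicular to r, L = m · v · r.
L = 629.2 · 37.22 · 5.216e+11 kg·m²/s ≈ 1.222e+16 kg·m²/s.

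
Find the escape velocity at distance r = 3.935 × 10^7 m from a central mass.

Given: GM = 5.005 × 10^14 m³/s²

Escape velocity comes from setting total energy to zero: ½v² − GM/r = 0 ⇒ v_esc = √(2GM / r).
v_esc = √(2 · 5.005e+14 / 3.935e+07) m/s ≈ 5044 m/s = 5.044 km/s.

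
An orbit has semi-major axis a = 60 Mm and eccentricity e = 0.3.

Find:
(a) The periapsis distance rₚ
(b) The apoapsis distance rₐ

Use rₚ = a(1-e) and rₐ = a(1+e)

Convert to SI: a = 60 Mm = 6e+07 m.
(a) rₚ = a(1 − e) = 6e+07 · (1 − 0.3) = 6e+07 · 0.7 ≈ 4.2e+07 m = 42 Mm.
(b) rₐ = a(1 + e) = 6e+07 · (1 + 0.3) = 6e+07 · 1.3 ≈ 7.8e+07 m = 78 Mm.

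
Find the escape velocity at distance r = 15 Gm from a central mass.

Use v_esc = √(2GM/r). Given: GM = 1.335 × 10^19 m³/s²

Convert to SI: r = 15 Gm = 1.5e+10 m.
Escape velocity comes from setting total energy to zero: ½v² − GM/r = 0 ⇒ v_esc = √(2GM / r).
v_esc = √(2 · 1.335e+19 / 1.5e+10) m/s ≈ 4.219e+04 m/s = 42.19 km/s.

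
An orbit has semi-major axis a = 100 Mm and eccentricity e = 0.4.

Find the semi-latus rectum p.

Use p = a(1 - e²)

Convert to SI: a = 100 Mm = 1e+08 m.
p = a (1 − e²).
p = 1e+08 · (1 − (0.4)²) = 1e+08 · 0.84 ≈ 8.4e+07 m = 84 Mm.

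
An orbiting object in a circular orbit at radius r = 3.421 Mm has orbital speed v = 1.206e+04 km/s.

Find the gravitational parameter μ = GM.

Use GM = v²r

Convert to SI: r = 3.421 Mm = 3.421e+06 m; v = 1.206e+04 km/s = 1.206e+07 m/s.
For a circular orbit v² = GM/r, so GM = v² · r.
GM = (1.206e+07)² · 3.421e+06 m³/s² ≈ 4.976e+20 m³/s² = 4.976 × 10^20 m³/s².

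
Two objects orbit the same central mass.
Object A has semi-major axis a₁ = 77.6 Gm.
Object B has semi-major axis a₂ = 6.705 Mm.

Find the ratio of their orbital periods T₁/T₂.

Convert to SI: a₁ = 77.6 Gm = 7.76e+10 m; a₂ = 6.705 Mm = 6.705e+06 m.
From Kepler's third law, (T₁/T₂)² = (a₁/a₂)³, so T₁/T₂ = (a₁/a₂)^(3/2).
a₁/a₂ = 7.76e+10 / 6.705e+06 = 11573.5.
T₁/T₂ = (11573.5)^(3/2) ≈ 1.245e+06.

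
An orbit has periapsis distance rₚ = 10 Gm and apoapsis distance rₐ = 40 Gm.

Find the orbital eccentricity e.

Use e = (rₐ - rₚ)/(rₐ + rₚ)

Convert to SI: rₚ = 10 Gm = 1e+10 m; rₐ = 40 Gm = 4e+10 m.
e = (rₐ − rₚ) / (rₐ + rₚ).
e = (4e+10 − 1e+10) / (4e+10 + 1e+10) = 3e+10 / 5e+10 ≈ 0.6.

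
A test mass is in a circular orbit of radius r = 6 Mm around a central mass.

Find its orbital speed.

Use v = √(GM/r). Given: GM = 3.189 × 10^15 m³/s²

Convert to SI: r = 6 Mm = 6e+06 m.
For a circular orbit, gravity supplies the centripetal force, so v = √(GM / r).
v = √(3.189e+15 / 6e+06) m/s ≈ 2.305e+04 m/s = 23.05 km/s.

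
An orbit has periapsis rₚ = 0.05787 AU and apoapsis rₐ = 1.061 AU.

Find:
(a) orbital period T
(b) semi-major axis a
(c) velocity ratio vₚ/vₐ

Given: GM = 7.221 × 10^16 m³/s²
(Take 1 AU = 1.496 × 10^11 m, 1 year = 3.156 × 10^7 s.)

Convert to SI: rₚ = 0.05787 AU = 8.65735e+09 m; rₐ = 1.061 AU = 1.58726e+11 m.
(a) With a = (rₚ + rₐ)/2 = 8.36915e+10 m, T = 2π √(a³/GM) = 2π √((8.36915e+10)³/7.221e+16) s ≈ 5.661e+08 s
(b) a = (rₚ + rₐ)/2 = (8.65735e+09 + 1.58726e+11)/2 ≈ 8.369e+10 m
(c) Conservation of angular momentum (rₚvₚ = rₐvₐ) gives vₚ/vₐ = rₐ/rₚ = 1.58726e+11/8.65735e+09 ≈ 18.33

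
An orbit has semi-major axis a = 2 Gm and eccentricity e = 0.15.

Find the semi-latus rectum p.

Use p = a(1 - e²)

Convert to SI: a = 2 Gm = 2e+09 m.
p = a (1 − e²).
p = 2e+09 · (1 − (0.15)²) = 2e+09 · 0.9775 ≈ 1.955e+09 m = 1.955 Gm.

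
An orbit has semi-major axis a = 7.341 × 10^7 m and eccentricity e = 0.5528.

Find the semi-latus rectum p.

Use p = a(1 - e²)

p = a (1 − e²).
p = 7.341e+07 · (1 − (0.5528)²) = 7.341e+07 · 0.694412 ≈ 5.098e+07 m = 5.098 × 10^7 m.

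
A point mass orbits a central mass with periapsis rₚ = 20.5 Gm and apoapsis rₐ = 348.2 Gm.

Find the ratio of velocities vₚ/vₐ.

Convert to SI: rₚ = 20.5 Gm = 2.05e+10 m; rₐ = 348.2 Gm = 3.482e+11 m.
Conservation of angular momentum gives rₚvₚ = rₐvₐ, so vₚ/vₐ = rₐ/rₚ.
vₚ/vₐ = 3.482e+11 / 2.05e+10 ≈ 16.99.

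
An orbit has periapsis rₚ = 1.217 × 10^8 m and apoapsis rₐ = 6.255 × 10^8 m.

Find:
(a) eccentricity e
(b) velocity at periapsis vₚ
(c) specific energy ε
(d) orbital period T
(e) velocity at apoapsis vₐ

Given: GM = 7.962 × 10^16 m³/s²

(a) e = (rₐ − rₚ)/(rₐ + rₚ) = (6.255e+08 − 1.217e+08)/(6.255e+08 + 1.217e+08) ≈ 0.6743
(b) With a = (rₚ + rₐ)/2 = 3.736e+08 m, vₚ = √(GM (2/rₚ − 1/a)) = √(7.962e+16 · (2/1.217e+08 − 1/3.736e+08)) m/s ≈ 3.31e+04 m/s
(c) With a = (rₚ + rₐ)/2 = 3.736e+08 m, ε = −GM/(2a) = −7.962e+16/(2 · 3.736e+08) J/kg ≈ -1.066e+08 J/kg
(d) With a = (rₚ + rₐ)/2 = 3.736e+08 m, T = 2π √(a³/GM) = 2π √((3.736e+08)³/7.962e+16) s ≈ 1.608e+05 s
(e) With a = (rₚ + rₐ)/2 = 3.736e+08 m, vₐ = √(GM (2/rₐ − 1/a)) = √(7.962e+16 · (2/6.255e+08 − 1/3.736e+08)) m/s ≈ 6439 m/s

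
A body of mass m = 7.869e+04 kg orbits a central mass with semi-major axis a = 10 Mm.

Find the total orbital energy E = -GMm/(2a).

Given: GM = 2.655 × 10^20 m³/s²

Convert to SI: a = 10 Mm = 1e+07 m.
E = −GMm / (2a).
E = −2.655e+20 · 7.869e+04 / (2 · 1e+07) J ≈ -1.045e+18 J = -1.045 EJ.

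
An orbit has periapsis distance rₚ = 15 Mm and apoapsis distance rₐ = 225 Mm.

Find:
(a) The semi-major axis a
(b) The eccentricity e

Convert to SI: rₚ = 15 Mm = 1.5e+07 m; rₐ = 225 Mm = 2.25e+08 m.
(a) a = (rₚ + rₐ) / 2 = (1.5e+07 + 2.25e+08) / 2 ≈ 1.2e+08 m = 120 Mm.
(b) e = (rₐ − rₚ) / (rₐ + rₚ) = (2.25e+08 − 1.5e+07) / (2.25e+08 + 1.5e+07) ≈ 0.875.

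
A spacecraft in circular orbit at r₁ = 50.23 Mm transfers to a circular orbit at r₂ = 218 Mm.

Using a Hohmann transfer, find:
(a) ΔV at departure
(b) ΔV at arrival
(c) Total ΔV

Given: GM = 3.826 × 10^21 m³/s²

Convert to SI: r₁ = 50.23 Mm = 5.023e+07 m; r₂ = 218 Mm = 2.18e+08 m.
Transfer semi-major axis: a_t = (r₁ + r₂)/2 = (5.023e+07 + 2.18e+08)/2 = 1.34115e+08 m.
Circular speeds: v₁ = √(GM/r₁) = 8.72752e+06 m/s, v₂ = √(GM/r₂) = 4.18933e+06 m/s.
Transfer speeds (vis-viva v² = GM(2/r − 1/a_t)): v₁ᵗ = 1.11271e+07 m/s, v₂ᵗ = 2.56382e+06 m/s.
(a) ΔV₁ = |v₁ᵗ − v₁| ≈ 2.4e+06 m/s = 2400 km/s.
(b) ΔV₂ = |v₂ − v₂ᵗ| ≈ 1.626e+06 m/s = 1626 km/s.
(c) ΔV_total = ΔV₁ + ΔV₂ ≈ 4.025e+06 m/s = 4025 km/s.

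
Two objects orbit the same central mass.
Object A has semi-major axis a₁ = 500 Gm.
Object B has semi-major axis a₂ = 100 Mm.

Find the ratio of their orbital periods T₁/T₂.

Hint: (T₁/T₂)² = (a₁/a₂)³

Convert to SI: a₁ = 500 Gm = 5e+11 m; a₂ = 100 Mm = 1e+08 m.
From Kepler's third law, (T₁/T₂)² = (a₁/a₂)³, so T₁/T₂ = (a₁/a₂)^(3/2).
a₁/a₂ = 5e+11 / 1e+08 = 5000.
T₁/T₂ = (5000)^(3/2) ≈ 3.536e+05.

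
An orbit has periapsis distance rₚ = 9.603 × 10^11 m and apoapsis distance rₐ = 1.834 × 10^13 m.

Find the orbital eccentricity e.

e = (rₐ − rₚ) / (rₐ + rₚ).
e = (1.834e+13 − 9.603e+11) / (1.834e+13 + 9.603e+11) = 1.73797e+13 / 1.93003e+13 ≈ 0.9005.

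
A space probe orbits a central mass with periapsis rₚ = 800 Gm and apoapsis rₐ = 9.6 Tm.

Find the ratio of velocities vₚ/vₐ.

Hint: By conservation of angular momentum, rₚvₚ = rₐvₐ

Convert to SI: rₚ = 800 Gm = 8e+11 m; rₐ = 9.6 Tm = 9.6e+12 m.
Conservation of angular momentum gives rₚvₚ = rₐvₐ, so vₚ/vₐ = rₐ/rₚ.
vₚ/vₐ = 9.6e+12 / 8e+11 ≈ 12.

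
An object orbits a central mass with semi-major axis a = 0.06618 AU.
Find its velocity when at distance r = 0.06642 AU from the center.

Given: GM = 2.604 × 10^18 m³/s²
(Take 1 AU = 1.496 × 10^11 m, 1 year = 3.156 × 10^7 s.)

Convert to SI: a = 0.06618 AU = 9.90053e+09 m; r = 0.06642 AU = 9.93643e+09 m.
Vis-viva: v = √(GM · (2/r − 1/a)).
2/r − 1/a = 2/9.93643e+09 − 1/9.90053e+09 = 1.00275e-10 m⁻¹.
v = √(2.604e+18 · 1.00275e-10) m/s ≈ 1.616e+04 m/s = 3.409 AU/year.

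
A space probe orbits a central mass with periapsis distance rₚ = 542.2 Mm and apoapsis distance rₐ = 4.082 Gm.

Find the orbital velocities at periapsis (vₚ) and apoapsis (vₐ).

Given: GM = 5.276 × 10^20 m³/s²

Convert to SI: rₚ = 542.2 Mm = 5.422e+08 m; rₐ = 4.082 Gm = 4.082e+09 m.
Use the vis-viva equation v² = GM(2/r − 1/a) with a = (rₚ + rₐ)/2 = (5.422e+08 + 4.082e+09)/2 = 2.3121e+09 m.
vₚ = √(GM · (2/rₚ − 1/a)) = √(5.276e+20 · (2/5.422e+08 − 1/2.3121e+09)) m/s ≈ 1.311e+06 m/s = 1311 km/s.
vₐ = √(GM · (2/rₐ − 1/a)) = √(5.276e+20 · (2/4.082e+09 − 1/2.3121e+09)) m/s ≈ 1.741e+05 m/s = 174.1 km/s.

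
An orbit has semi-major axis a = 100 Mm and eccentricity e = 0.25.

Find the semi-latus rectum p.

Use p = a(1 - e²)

Convert to SI: a = 100 Mm = 1e+08 m.
p = a (1 − e²).
p = 1e+08 · (1 − (0.25)²) = 1e+08 · 0.9375 ≈ 9.375e+07 m = 93.75 Mm.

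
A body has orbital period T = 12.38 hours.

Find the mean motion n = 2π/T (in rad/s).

Convert to SI: T = 12.38 hours = 44568 s.
n = 2π / T.
n = 2π / 44568 s ≈ 0.000141 rad/s.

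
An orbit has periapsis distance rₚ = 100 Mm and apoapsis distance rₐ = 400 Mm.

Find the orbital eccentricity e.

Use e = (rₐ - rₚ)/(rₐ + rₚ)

Convert to SI: rₚ = 100 Mm = 1e+08 m; rₐ = 400 Mm = 4e+08 m.
e = (rₐ − rₚ) / (rₐ + rₚ).
e = (4e+08 − 1e+08) / (4e+08 + 1e+08) = 3e+08 / 5e+08 ≈ 0.6.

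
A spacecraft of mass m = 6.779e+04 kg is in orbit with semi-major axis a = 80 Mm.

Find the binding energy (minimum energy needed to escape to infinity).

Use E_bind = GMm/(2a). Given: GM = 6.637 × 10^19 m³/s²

Convert to SI: a = 80 Mm = 8e+07 m.
Total orbital energy is E = −GMm/(2a); binding energy is E_bind = −E = GMm/(2a).
E_bind = 6.637e+19 · 6.779e+04 / (2 · 8e+07) J ≈ 2.812e+16 J = 28.12 PJ.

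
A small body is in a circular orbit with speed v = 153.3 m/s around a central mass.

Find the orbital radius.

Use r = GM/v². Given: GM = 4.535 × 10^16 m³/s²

For a circular orbit, v² = GM / r, so r = GM / v².
r = 4.535e+16 / (153.3)² m ≈ 1.93e+12 m = 1.93 × 10^12 m.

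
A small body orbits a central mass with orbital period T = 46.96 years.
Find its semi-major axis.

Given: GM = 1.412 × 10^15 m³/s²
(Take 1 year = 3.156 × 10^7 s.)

Convert to SI: T = 46.96 years = 1.48206e+09 s.
Invert Kepler's third law: a = (GM · T² / (4π²))^(1/3).
Substituting T = 1.48206e+09 s and GM = 1.412e+15 m³/s²:
a = (1.412e+15 · (1.48206e+09)² / (4π²))^(1/3) m
a ≈ 4.283e+10 m = 42.83 Gm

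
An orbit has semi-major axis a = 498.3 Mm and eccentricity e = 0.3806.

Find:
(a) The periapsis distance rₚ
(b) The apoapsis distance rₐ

Convert to SI: a = 498.3 Mm = 4.983e+08 m.
(a) rₚ = a(1 − e) = 4.983e+08 · (1 − 0.3806) = 4.983e+08 · 0.6194 ≈ 3.086e+08 m = 308.6 Mm.
(b) rₐ = a(1 + e) = 4.983e+08 · (1 + 0.3806) = 4.983e+08 · 1.3806 ≈ 6.88e+08 m = 688 Mm.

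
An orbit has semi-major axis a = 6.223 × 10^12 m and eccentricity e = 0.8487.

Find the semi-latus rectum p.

p = a (1 − e²).
p = 6.223e+12 · (1 − (0.8487)²) = 6.223e+12 · 0.279708 ≈ 1.741e+12 m = 1.741 × 10^12 m.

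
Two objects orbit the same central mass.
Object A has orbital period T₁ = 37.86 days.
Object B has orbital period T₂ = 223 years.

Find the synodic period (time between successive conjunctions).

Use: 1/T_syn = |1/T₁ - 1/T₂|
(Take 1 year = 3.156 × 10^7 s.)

Convert to SI: T₁ = 37.86 days = 3.2711e+06 s; T₂ = 223 years = 7.03788e+09 s.
T_syn = |T₁ · T₂ / (T₁ − T₂)|.
T_syn = |3.2711e+06 · 7.03788e+09 / (3.2711e+06 − 7.03788e+09)| s ≈ 3.273e+06 s = 37.88 days.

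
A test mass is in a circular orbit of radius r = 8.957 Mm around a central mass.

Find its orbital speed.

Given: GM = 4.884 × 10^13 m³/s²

Convert to SI: r = 8.957 Mm = 8.957e+06 m.
For a circular orbit, gravity supplies the centripetal force, so v = √(GM / r).
v = √(4.884e+13 / 8.957e+06) m/s ≈ 2335 m/s = 2.335 km/s.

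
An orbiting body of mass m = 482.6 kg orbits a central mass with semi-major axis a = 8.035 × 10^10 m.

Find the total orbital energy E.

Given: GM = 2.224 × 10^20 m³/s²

E = −GMm / (2a).
E = −2.224e+20 · 482.6 / (2 · 8.035e+10) J ≈ -6.679e+11 J = -667.9 GJ.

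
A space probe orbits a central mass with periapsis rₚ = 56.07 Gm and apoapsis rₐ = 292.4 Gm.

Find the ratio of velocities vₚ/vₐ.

Convert to SI: rₚ = 56.07 Gm = 5.607e+10 m; rₐ = 292.4 Gm = 2.924e+11 m.
Conservation of angular momentum gives rₚvₚ = rₐvₐ, so vₚ/vₐ = rₐ/rₚ.
vₚ/vₐ = 2.924e+11 / 5.607e+10 ≈ 5.215.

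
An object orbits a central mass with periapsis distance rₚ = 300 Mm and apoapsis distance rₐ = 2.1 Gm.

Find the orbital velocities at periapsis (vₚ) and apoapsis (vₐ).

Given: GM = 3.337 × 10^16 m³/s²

Convert to SI: rₚ = 300 Mm = 3e+08 m; rₐ = 2.1 Gm = 2.1e+09 m.
Use the vis-viva equation v² = GM(2/r − 1/a) with a = (rₚ + rₐ)/2 = (3e+08 + 2.1e+09)/2 = 1.2e+09 m.
vₚ = √(GM · (2/rₚ − 1/a)) = √(3.337e+16 · (2/3e+08 − 1/1.2e+09)) m/s ≈ 1.395e+04 m/s = 13.95 km/s.
vₐ = √(GM · (2/rₐ − 1/a)) = √(3.337e+16 · (2/2.1e+09 − 1/1.2e+09)) m/s ≈ 1993 m/s = 1.993 km/s.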